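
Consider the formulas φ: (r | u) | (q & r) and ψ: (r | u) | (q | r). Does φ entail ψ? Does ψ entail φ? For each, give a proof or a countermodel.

(→) Assume the antecedent. If r is true, (r | u) | (q | r) reduces to true regardless of the other variables. If r is false, the antecedent forces (r = F, q = F, u = T) or (r = F, q = T, u = T), and (r | u) | (q | r) holds there. Either way (r | u) | (q | r) holds.

(←) This fails. Under r = F, q = T, u = F, the left side is false but the right side is true.

(⇒) holds; (⇐) fails.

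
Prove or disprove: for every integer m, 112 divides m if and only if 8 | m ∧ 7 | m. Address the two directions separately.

Only the forward implication holds.

(⟹) If 112 ∣ m, write m = 112q. Since 112 = 14·8, m = 8·(14q), so 8 ∣ m; and since 112 = 16·7, m = 7·(16q), so 7 ∣ m.

(⟸) This fails: take m = 56. Both 8 ∣ 56 and 7 ∣ 56, yet 56 is not a multiple of 112 (since 56 = 0·112 + 56), so 112 ∤ 56.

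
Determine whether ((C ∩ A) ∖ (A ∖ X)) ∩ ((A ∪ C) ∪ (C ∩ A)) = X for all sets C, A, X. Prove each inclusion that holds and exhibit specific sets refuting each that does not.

Only the forward inclusion holds.

Forward inclusion. Let x ∈ ((C ∩ A) ∖ (A ∖ X)) ∩ ((A ∪ C) ∪ (C ∩ A)). Then x ∈ C ∩ A ∩ X, from which x ∈ X.

Reverse inclusion. This inclusion fails. Take C = ∅, A = ∅, X = {1}; then 1 ∈ X but 1 ∉ ((C ∩ A) ∖ (A ∖ X)) ∩ ((A ∪ C) ∪ (C ∩ A)).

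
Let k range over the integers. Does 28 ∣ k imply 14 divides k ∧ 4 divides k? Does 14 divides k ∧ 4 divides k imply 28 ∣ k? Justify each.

(⇒) If 28 ∣ k, write k = 28q. Since 28 = 2·14, k = 14·(2q), so 14 ∣ k; and since 28 = 7·4, k = 4·(7q), so 4 ∣ k.

(⇐) Suppose 14 ∣ k and 4 ∣ k. Any common multiple of 14 and 4 is a multiple of their lcm; here lcm(14, 4) = 14·4/gcd(14, 4) = 56/2 = 28, so 28 ∣ k.

Both directions hold.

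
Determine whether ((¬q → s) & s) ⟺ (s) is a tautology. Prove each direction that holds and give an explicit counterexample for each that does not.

(⇒) Assume the antecedent. If q is true, the antecedent forces (q = T, s = T), and s holds there. If q is false, the antecedent forces (q = F, s = T), and s holds there. Either way s holds.

(⇐) Assume the antecedent. If q is true, the antecedent forces (q = T, s = T), and (¬q → s) & s holds there. If q is false, the antecedent forces (q = F, s = T), and (¬q → s) & s holds there. Either way (¬q → s) & s holds.

Equivalent; both directions hold.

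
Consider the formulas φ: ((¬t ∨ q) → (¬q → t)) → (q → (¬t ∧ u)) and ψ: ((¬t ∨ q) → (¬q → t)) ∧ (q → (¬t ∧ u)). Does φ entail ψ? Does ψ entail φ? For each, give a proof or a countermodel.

(⇒) This fails. Under t = F, u = F, q = F, the left side is true but the right side is false.

(⇐) Assume the antecedent. If t is true, the antecedent forces (t = T, u = F, q = F) or (t = T, u = T, q = F), and the consequent holds there. If t is false, the antecedent forces (t = F, u = T, q = T), and the consequent holds there. Either way the consequent holds.

Not equivalent: only (⇐) holds.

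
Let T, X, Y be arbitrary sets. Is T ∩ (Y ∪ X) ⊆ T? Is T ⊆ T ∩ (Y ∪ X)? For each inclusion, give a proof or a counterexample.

(⟹) Let x ∈ T ∩ (Y ∪ X). Then either x ∈ T ∩ X and x ∉ Y; or x ∈ T ∩ Y and x ∉ X; or x ∈ T ∩ X ∩ Y. In each case x ∈ T, so T ∩ (Y ∪ X) ⊆ T.

(⟸) This inclusion fails. Take T = {1}, X = ∅, Y = ∅; then 1 ∈ T but 1 ∉ T ∩ (Y ∪ X).

Only the forward inclusion holds.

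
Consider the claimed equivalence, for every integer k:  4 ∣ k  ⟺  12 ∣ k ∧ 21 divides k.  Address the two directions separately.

(→) This fails: take k = 4. Certainly 4 ∣ 4, but 12 ∤ 4.

(←) Suppose 12 ∣ k and 21 ∣ k. Any common multiple of 12 and 21 is a multiple of their lcm; here lcm(12, 21) = 12·21/gcd(12, 21) = 252/3 = 84, so 84 ∣ k. Since 4 ∣ 84, it follows that 4 ∣ k.

Only the converse holds.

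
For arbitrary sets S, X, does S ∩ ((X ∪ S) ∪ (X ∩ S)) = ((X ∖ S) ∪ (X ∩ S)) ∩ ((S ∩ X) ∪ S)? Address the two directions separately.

(⊆) fails; (⊇) holds.

(⊆) This inclusion fails. Take S = {1}, X = ∅; then 1 ∈ S ∩ ((X ∪ S) ∪ (X ∩ S)) but 1 ∉ ((X ∖ S) ∪ (X ∩ S)) ∩ ((S ∩ X) ∪ S).

(⊇) Let x ∈ ((X ∖ S) ∪ (X ∩ S)) ∩ ((S ∩ X) ∪ S). Then x ∈ S ∩ X, from which x ∈ S ∩ ((X ∪ S) ∪ (X ∩ S)).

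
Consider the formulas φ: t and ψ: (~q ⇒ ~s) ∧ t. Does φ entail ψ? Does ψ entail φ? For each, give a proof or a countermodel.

Not equivalent: only (⇐) holds.

(→) This fails. Under t = T, q = F, s = T, the left side is true but the right side is false.

(←) Assume the antecedent. If t is true, t reduces to true regardless of the other variables. If t is false, the antecedent cannot hold. Either way t holds.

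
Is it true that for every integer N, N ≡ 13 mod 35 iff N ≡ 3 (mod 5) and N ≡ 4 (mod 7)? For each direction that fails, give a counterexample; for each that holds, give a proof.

(⟹) This fails: N = 13 gives 13 ≡ 13 (mod 35) but 13 ≡ 6 (mod 7), so the conjunction on the right does not hold.

(⟸) This fails: N = 18 satisfies both congruences on the right (18 ≡ 3 mod 5 and 18 ≡ 4 mod 7) yet 18 ≡ 18 (mod 35), not 13.

Neither direction holds.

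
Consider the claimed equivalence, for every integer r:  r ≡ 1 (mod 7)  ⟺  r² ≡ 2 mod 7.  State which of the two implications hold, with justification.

Neither implication holds.

[⇒] This fails: take r = 1. Then 1 ≡ 1 (mod 7), but 1² = 1 ≡ 1 (mod 7), not 2.

[⇐] This fails: take r = 3. Then 3² = 9 ≡ 2 (mod 7), yet 3 ≡ 3 (mod 7), not 1.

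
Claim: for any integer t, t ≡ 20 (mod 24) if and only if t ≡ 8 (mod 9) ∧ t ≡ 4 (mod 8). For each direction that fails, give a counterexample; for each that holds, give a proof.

(⇒) This fails: t = 20 gives 20 ≡ 20 (mod 24) but 20 ≡ 2 (mod 9), so the conjunction on the right does not hold.

(⇐) Conversely, if t ≡ 8 (mod 9) and t ≡ 4 (mod 8), then by the Chinese remainder theorem t ≡ 44 (mod 72). Since 44 ≡ 20 (mod 24) and 24 ∣ 72, we get t ≡ 20 (mod 24).

(⇒) fails; (⇐) holds.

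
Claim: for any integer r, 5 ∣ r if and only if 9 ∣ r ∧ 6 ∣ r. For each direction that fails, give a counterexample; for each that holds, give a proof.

Forward direction. This fails: take r = 5. Certainly 5 ∣ 5, but 9 ∤ 5.

Converse. This fails: take r = 18. Both 9 ∣ 18 and 6 ∣ 18, yet 18 is not a multiple of 5 (since 18 = 3·5 + 3), so 5 ∤ 18.

(⇒) fails and (⇐) fails.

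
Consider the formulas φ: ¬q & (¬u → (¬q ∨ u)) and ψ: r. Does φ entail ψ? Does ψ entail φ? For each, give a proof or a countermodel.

Neither implication holds.

(⟹) This fails. Under q = F, u = F, r = F, the left side is true but the right side is false.

(⟸) This fails. Under q = T, u = F, r = T, the left side is false but the right side is true.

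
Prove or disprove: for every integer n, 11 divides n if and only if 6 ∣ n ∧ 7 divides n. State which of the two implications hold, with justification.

Both directions fail.

(⇒) This fails: take n = 11. Certainly 11 ∣ 11, but 6 ∤ 11.

(⇐) This fails: take n = 42. Both 6 ∣ 42 and 7 ∣ 42, yet 42 is not a multiple of 11 (since 42 = 3·11 + 9), so 11 ∤ 42.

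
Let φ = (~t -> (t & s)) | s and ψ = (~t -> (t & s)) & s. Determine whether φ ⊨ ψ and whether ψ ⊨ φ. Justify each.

(⇒) fails; (⇐) holds.

(⇐) Assume the antecedent. If t is true, (~t -> (t & s)) | s reduces to true regardless of the other variables. If t is false, the antecedent cannot hold. Either way (~t -> (t & s)) | s holds.

(⇒) This fails. Under t = T, s = F, the left side is true but the right side is false.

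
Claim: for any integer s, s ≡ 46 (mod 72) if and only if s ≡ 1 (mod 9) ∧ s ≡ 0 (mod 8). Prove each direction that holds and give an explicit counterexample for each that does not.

(⇒) fails and (⇐) fails.

(→) This fails: s = 46 gives 46 ≡ 46 (mod 72) but 46 ≡ 6 (mod 8), so the conjunction on the right does not hold.

(←) This fails: s = 64 satisfies both congruences on the right (64 ≡ 1 mod 9 and 64 ≡ 0 mod 8) yet 64 ≡ 64 (mod 72), not 46.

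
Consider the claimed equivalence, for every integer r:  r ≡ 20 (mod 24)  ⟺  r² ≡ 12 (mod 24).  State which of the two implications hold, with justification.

(→) This fails: take r = 20. Then 20 ≡ 20 (mod 24), but 20² = 400 ≡ 16 (mod 24), not 12.

(←) This fails: take r = 6. Then 6² = 36 ≡ 12 (mod 24), yet 6 ≡ 6 (mod 24), not 20.

Neither implication holds.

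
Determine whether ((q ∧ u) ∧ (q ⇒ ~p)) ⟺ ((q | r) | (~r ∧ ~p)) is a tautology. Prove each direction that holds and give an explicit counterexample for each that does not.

(⟸) This fails. Under u = F, r = F, p = F, q = F, the left side is false but the right side is true.

(⟹) Assume the antecedent. If u is true, the antecedent forces (u = T, r = F, p = F, q = T) or (u = T, r = T, p = F, q = T), and (q | r) | (~r ∧ ~p) holds there. If u is false, the antecedent cannot hold. Either way (q | r) | (~r ∧ ~p) holds.

Not equivalent: only (⇒) holds.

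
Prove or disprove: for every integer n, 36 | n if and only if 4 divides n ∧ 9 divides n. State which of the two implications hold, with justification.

(⇒) If 36 ∣ n, write n = 36q. Since 36 = 9·4, n = 4·(9q), so 4 ∣ n; and since 36 = 4·9, n = 9·(4q), so 9 ∣ n.

(⇐) Suppose 4 ∣ n and 9 ∣ n. Any common multiple of 4 and 9 is a multiple of their lcm; here gcd(4, 9) = 1, so lcm(4, 9) = 4·9 = 36, so 36 ∣ n.

Both directions hold.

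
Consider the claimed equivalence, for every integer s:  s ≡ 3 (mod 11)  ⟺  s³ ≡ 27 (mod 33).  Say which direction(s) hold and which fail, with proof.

(⇐) The residues r modulo 33 with r³ ≡ 27 (mod 33) are exactly {3}, and each is ≡ 3 (mod 11).

(⇒) This fails: take s = 14. Then 14 ≡ 3 (mod 11), but 14³ = 2744 ≡ 5 (mod 33), not 27.

Only the reverse direction holds.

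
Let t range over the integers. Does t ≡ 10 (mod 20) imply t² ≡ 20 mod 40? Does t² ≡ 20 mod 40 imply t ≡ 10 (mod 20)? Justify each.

Both directions hold; the statement is true.

Converse. The residues r modulo 40 with r² ≡ 20 (mod 40) are exactly {10, 30}, and each is ≡ 10 (mod 20).

Forward direction. Suppose t ≡ 10 (mod 20). Working modulo 40, t ∈ {10, 30}; for each such r, r² ≡ 20 (mod 40).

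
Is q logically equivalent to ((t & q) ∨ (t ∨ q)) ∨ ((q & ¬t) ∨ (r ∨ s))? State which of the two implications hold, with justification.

(→) Assume the antecedent. If q is true, the consequent reduces to true regardless of the other variables. If q is false, the antecedent cannot hold. Either way the consequent holds.

(←) This fails. Under r = T, q = F, s = F, t = F, the left side is false but the right side is true.

Only the forward direction holds.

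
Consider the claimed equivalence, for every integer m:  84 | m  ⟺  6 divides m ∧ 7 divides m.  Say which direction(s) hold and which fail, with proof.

(⇒) If 84 ∣ m, write m = 84q. Since 84 = 14·6, m = 6·(14q), so 6 ∣ m; and since 84 = 12·7, m = 7·(12q), so 7 ∣ m.

(⇐) This fails: take m = 42. Both 6 ∣ 42 and 7 ∣ 42, yet 42 is not a multiple of 84 (since 42 = 0·84 + 42), so 84 ∤ 42.

Not equivalent: only (⇒) holds.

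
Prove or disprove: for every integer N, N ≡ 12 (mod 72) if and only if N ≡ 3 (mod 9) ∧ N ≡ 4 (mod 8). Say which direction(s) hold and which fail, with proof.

(⟹) Suppose N ≡ 12 (mod 72); write N = 72j + 12. Since 9 ∣ 72, reducing mod 9 gives N ≡ 12 ≡ 3 (mod 9); since 8 ∣ 72, reducing mod 8 gives N ≡ 12 ≡ 4 (mod 8).

(⟸) Conversely, if N ≡ 3 (mod 9) and N ≡ 4 (mod 8), then by the Chinese remainder theorem N ≡ 12 (mod 72). This is exactly N ≡ 12 (mod 72).

Both directions hold; the statement is true.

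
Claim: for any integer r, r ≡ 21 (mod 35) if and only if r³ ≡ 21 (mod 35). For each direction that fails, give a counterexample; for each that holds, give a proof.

(→) Suppose r ≡ 21 (mod 35). Write r = 35j + 21. Then (35j + 21)³ = 42875j³ + 77175j² + 46305j + 9261 = 35(1225j³ + 2205j² + 1323j + 264) + 21, so r³ ≡ 21 (mod 35).

(←) Conversely, suppose r³ ≡ 21 (mod 35). The only residue r in {0, …, 34} with r³ ≡ 21 (mod 35) is r = 21, so r ≡ 21 (mod 35).

Both directions hold.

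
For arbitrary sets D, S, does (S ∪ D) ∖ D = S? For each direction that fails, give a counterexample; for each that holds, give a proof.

Reverse inclusion. This inclusion fails. Take D = {1}, S = {1}; then 1 ∈ S but 1 ∉ (S ∪ D) ∖ D.

Forward inclusion. Let x ∈ (S ∪ D) ∖ D. Then x ∈ S and x ∉ D, from which x ∈ S.

(⊆) holds; (⊇) fails.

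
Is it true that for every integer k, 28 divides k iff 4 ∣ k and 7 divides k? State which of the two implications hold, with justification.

Both directions hold; the statement is true.

[⇒] If 28 ∣ k, write k = 28q. Since 28 = 7·4, k = 4·(7q), so 4 ∣ k; and since 28 = 4·7, k = 7·(4q), so 7 ∣ k.

[⇐] Suppose 4 ∣ k and 7 ∣ k. Any common multiple of 4 and 7 is a multiple of their lcm; here gcd(4, 7) = 1, so lcm(4, 7) = 4·7 = 28, so 28 ∣ k.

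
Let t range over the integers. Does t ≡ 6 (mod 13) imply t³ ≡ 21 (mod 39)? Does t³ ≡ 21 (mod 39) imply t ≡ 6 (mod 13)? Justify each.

Forward direction. This fails: take t = 19. Then 19 ≡ 6 (mod 13), but 19³ = 6859 ≡ 34 (mod 39), not 21.

Converse. This fails: take t = 15. Then 15³ = 3375 ≡ 21 (mod 39), yet 15 ≡ 2 (mod 13), not 6.

Neither direction holds.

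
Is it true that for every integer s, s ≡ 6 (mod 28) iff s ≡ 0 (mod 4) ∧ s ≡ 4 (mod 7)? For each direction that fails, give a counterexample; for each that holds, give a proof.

(⇒) fails and (⇐) fails.

(⇒) This fails: s = 6 gives 6 ≡ 6 (mod 28) but 6 ≡ 2 (mod 4), so the conjunction on the right does not hold.

(⇐) This fails: s = 4 satisfies both congruences on the right (4 ≡ 0 mod 4 and 4 ≡ 4 mod 7) yet 4 ≡ 4 (mod 28), not 6.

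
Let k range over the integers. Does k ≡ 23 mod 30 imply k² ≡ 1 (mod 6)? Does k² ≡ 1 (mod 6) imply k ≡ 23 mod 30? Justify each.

The forward direction holds; the converse fails.

Forward direction. Suppose k ≡ 23 (mod 30). Then k² ≡ 23² = 529 (mod 30), and since 6 ∣ 30, also k² ≡ 1 (mod 6).

Converse. This fails: take k = 1. Then 1² = 1 ≡ 1 (mod 6), yet 1 ≡ 1 (mod 30), not 23.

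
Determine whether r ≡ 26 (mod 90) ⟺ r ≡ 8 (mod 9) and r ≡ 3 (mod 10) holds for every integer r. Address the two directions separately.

(⇒) fails and (⇐) fails.

(⇒) This fails: r = 26 gives 26 ≡ 26 (mod 90) but 26 ≡ 6 (mod 10), so the conjunction on the right does not hold.

(⇐) This fails: r = 53 satisfies both congruences on the right (53 ≡ 8 mod 9 and 53 ≡ 3 mod 10) yet 53 ≡ 53 (mod 90), not 26.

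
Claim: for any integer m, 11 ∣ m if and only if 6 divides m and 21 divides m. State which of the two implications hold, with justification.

[⇒] This fails: take m = 11. Certainly 11 ∣ 11, but 6 ∤ 11.

[⇐] This fails: take m = 42. Both 6 ∣ 42 and 21 ∣ 42, yet 42 is not a multiple of 11 (since 42 = 3·11 + 9), so 11 ∤ 42.

Neither direction holds.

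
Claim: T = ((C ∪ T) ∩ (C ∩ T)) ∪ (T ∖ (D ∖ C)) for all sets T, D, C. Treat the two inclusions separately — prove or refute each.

Reverse inclusion. Let x ∈ ((C ∪ T) ∩ (C ∩ T)) ∪ (T ∖ (D ∖ C)). Then either x ∈ T and x ∉ D, C; or x ∈ T ∩ C and x ∉ D; or x ∈ T ∩ D ∩ C. In each case x ∈ T, so ((C ∪ T) ∩ (C ∩ T)) ∪ (T ∖ (D ∖ C)) ⊆ T.

Forward inclusion. This inclusion fails. Take T = {1}, D = {1}, C = ∅; then 1 ∈ T but 1 ∉ ((C ∪ T) ∩ (C ∩ T)) ∪ (T ∖ (D ∖ C)).

(⊆) fails; (⊇) holds.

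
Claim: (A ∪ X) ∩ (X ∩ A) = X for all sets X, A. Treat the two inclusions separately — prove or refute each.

Forward inclusion. Let x ∈ (A ∪ X) ∩ (X ∩ A). Then x ∈ X ∩ A, from which x ∈ X.

Reverse inclusion. This inclusion fails. Take X = {1}, A = ∅; then 1 ∈ X but 1 ∉ (A ∪ X) ∩ (X ∩ A).

The sets are not equal: only the forward inclusion holds.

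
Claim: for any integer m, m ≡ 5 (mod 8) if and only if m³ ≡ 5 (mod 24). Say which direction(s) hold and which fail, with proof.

(→) This fails: take m = 13. Then 13 ≡ 5 (mod 8), but 13³ = 2197 ≡ 13 (mod 24), not 5.

(←) Conversely, the residues r modulo 24 with r³ ≡ 5 (mod 24) are exactly {5}, and each is ≡ 5 (mod 8).

The forward direction fails; the converse holds.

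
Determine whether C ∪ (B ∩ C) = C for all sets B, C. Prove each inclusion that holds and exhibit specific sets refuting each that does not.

Both inclusions hold; the sets are equal.

Forward inclusion. Let x ∈ C ∪ (B ∩ C). Then either x ∈ C and x ∉ B; or x ∈ B ∩ C. In each case x ∈ C, so C ∪ (B ∩ C) ⊆ C.

Reverse inclusion. Let x ∈ C. Then either x ∈ C and x ∉ B; or x ∈ B ∩ C. In each case x ∈ C ∪ (B ∩ C), so C ⊆ C ∪ (B ∩ C).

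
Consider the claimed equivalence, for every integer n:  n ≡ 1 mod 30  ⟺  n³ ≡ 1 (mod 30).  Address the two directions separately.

Both directions hold; the statement is true.

(⟹) Suppose n ≡ 1 mod 30. Write n = 30j + 1. Then (30j + 1)³ = 27000j³ + 2700j² + 90j + 1 = 30(900j³ + 90j² + 3j) + 1, so n³ ≡ 1 (mod 30).

(⟸) Conversely, suppose n³ ≡ 1 (mod 30). The only residue r in {0, …, 29} with r³ ≡ 1 (mod 30) is r = 1, so n ≡ 1 (mod 30).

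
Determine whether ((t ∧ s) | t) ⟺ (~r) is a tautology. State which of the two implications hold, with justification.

Both directions fail.

(→) This fails. Under s = F, t = T, r = T, the left side is true but the right side is false.

(←) This fails. Under s = F, t = F, r = F, the left side is false but the right side is true.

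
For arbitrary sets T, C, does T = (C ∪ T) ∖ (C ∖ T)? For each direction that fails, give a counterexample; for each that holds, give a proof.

The two sets are equal.

Forward inclusion. Let x ∈ T. Then either x ∈ T and x ∉ C; or x ∈ T ∩ C. In each case x ∈ (C ∪ T) ∖ (C ∖ T), so T ⊆ (C ∪ T) ∖ (C ∖ T).

Reverse inclusion. Let x ∈ (C ∪ T) ∖ (C ∖ T). Then either x ∈ T and x ∉ C; or x ∈ T ∩ C. In each case x ∈ T, so (C ∪ T) ∖ (C ∖ T) ⊆ T.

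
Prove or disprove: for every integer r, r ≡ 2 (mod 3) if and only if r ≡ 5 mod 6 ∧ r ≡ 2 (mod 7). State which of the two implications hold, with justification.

(→) This fails: r = 32 gives 32 ≡ 2 (mod 3) but 32 ≡ 2 (mod 6), so the conjunction on the right does not hold.

(←) Conversely, if r ≡ 5 (mod 6) and r ≡ 2 (mod 7), then by the Chinese remainder theorem r ≡ 23 (mod 42). Since 23 ≡ 2 (mod 3) and 3 ∣ 42, we get r ≡ 2 (mod 3).

The forward direction fails; the converse holds.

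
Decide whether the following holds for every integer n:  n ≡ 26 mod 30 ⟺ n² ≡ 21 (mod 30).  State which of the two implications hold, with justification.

Neither implication holds.

(⟹) This fails: take n = 26. Then 26 ≡ 26 (mod 30), but 26² = 676 ≡ 16 (mod 30), not 21.

(⟸) This fails: take n = 9. Then 9² = 81 ≡ 21 (mod 30), yet 9 ≡ 9 (mod 30), not 26.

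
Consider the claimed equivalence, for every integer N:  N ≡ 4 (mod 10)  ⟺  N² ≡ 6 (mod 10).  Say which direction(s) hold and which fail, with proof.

Only the forward direction holds.

(⟹) Suppose N ≡ 4 (mod 10). Write N = 10j + 4. Then (10j + 4)² = 100j² + 80j + 16 = 10(10j² + 8j + 1) + 6, so N² ≡ 6 (mod 10).

(⟸) This fails: take N = 6. Then 6² = 36 ≡ 6 (mod 10), yet 6 ≡ 6 (mod 10), not 4.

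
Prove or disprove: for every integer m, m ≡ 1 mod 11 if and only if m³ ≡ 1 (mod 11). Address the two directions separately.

Both directions hold.

(→) Suppose m ≡ 1 mod 11. Write m = 11j + 1. Then (11j + 1)³ = 1331j³ + 363j² + 33j + 1 = 11(121j³ + 33j² + 3j) + 1, so m³ ≡ 1 (mod 11).

(←) Conversely, suppose m³ ≡ 1 (mod 11). The only residue r in {0, …, 10} with r³ ≡ 1 (mod 11) is r = 1, so m ≡ 1 (mod 11).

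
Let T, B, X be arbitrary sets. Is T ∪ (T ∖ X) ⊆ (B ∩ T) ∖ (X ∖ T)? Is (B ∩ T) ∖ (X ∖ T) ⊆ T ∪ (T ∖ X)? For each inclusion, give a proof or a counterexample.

(⟹) This inclusion fails. Take T = {1}, B = ∅, X = ∅; then 1 ∈ T ∪ (T ∖ X) but 1 ∉ (B ∩ T) ∖ (X ∖ T).

(⟸) Let x ∈ (B ∩ T) ∖ (X ∖ T). Then either x ∈ T ∩ B and x ∉ X; or x ∈ T ∩ B ∩ X. In each case x ∈ T ∪ (T ∖ X), so (B ∩ T) ∖ (X ∖ T) ⊆ T ∪ (T ∖ X).

The sets are not equal: only the reverse inclusion holds.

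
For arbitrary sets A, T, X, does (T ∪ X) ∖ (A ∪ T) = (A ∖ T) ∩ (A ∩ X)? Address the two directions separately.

(⟹) This inclusion fails. Take A = ∅, T = ∅, X = {1}; then 1 ∈ (T ∪ X) ∖ (A ∪ T) but 1 ∉ (A ∖ T) ∩ (A ∩ X).

(⟸) This inclusion fails. Take A = {1}, T = ∅, X = {1}; then 1 ∈ (A ∖ T) ∩ (A ∩ X) but 1 ∉ (T ∪ X) ∖ (A ∪ T).

Neither inclusion holds.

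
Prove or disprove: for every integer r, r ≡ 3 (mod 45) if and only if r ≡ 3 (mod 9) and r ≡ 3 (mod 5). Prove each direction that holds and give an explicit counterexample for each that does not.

(⟹) Suppose r ≡ 3 (mod 45); write r = 45j + 3. Since 9 ∣ 45, reducing mod 9 gives r ≡ 3 (mod 9); since 5 ∣ 45, reducing mod 5 gives r ≡ 3 (mod 5).

(⟸) Conversely, if r ≡ 3 (mod 9) and r ≡ 3 (mod 5), then by the Chinese remainder theorem r ≡ 3 (mod 45). This is exactly r ≡ 3 (mod 45).

Both implications hold.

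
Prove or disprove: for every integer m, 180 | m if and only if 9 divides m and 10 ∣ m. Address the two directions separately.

(⇒) If 180 ∣ m, write m = 180q. Since 180 = 20·9, m = 9·(20q), so 9 ∣ m; and since 180 = 18·10, m = 10·(18q), so 10 ∣ m.

(⇐) This fails: take m = 90. Both 9 ∣ 90 and 10 ∣ 90, yet 90 is not a multiple of 180 (since 90 = 0·180 + 90), so 180 ∤ 90.

The forward direction holds; the converse fails.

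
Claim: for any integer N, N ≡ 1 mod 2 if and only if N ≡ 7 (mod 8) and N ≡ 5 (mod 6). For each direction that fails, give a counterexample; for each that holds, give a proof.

[⇒] This fails: N = 1 gives 1 ≡ 1 (mod 2) but 1 ≡ 1 (mod 8), so the conjunction on the right does not hold.

[⇐] Conversely, if N ≡ 7 (mod 8) and N ≡ 5 (mod 6), then by the Chinese remainder theorem N ≡ 23 (mod 24). Since 23 ≡ 1 (mod 2) and 2 ∣ 24, we get N ≡ 1 (mod 2).

(⇒) fails; (⇐) holds.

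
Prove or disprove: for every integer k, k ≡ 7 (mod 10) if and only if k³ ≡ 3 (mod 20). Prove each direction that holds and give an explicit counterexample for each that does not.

[⇐] The residues r modulo 20 with r³ ≡ 3 (mod 20) are exactly {7}, and each is ≡ 7 (mod 10).

[⇒] This fails: take k = 17. Then 17 ≡ 7 (mod 10), but 17³ = 4913 ≡ 13 (mod 20), not 3.

(⇒) fails; (⇐) holds.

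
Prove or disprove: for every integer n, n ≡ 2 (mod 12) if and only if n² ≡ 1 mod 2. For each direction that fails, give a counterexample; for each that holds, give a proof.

Neither implication holds.

[⇒] This fails: take n = 2. Then 2 ≡ 2 (mod 12), but 2² = 4 ≡ 0 (mod 2), not 1.

[⇐] This fails: take n = 1. Then 1² = 1 ≡ 1 (mod 2), yet 1 ≡ 1 (mod 12), not 2.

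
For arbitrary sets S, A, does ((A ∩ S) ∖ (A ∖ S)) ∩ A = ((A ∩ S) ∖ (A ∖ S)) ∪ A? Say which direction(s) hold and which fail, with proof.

Only the forward inclusion holds.

(⟸) This inclusion fails. Take S = ∅, A = {1}; then 1 ∈ ((A ∩ S) ∖ (A ∖ S)) ∪ A but 1 ∉ ((A ∩ S) ∖ (A ∖ S)) ∩ A.

(⟹) Let x ∈ ((A ∩ S) ∖ (A ∖ S)) ∩ A. Then x ∈ S ∩ A, from which x ∈ ((A ∩ S) ∖ (A ∖ S)) ∪ A.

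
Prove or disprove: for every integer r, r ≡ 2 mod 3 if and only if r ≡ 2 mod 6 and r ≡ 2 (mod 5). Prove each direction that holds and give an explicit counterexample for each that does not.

Only the converse holds.

(⇐) If r ≡ 2 (mod 6) and r ≡ 2 (mod 5), then by the Chinese remainder theorem r ≡ 2 (mod 30). Since 2 ≡ 2 (mod 3) and 3 ∣ 30, we get r ≡ 2 (mod 3).

(⇒) This fails: r = 5 gives 5 ≡ 2 (mod 3) but 5 ≡ 5 (mod 6), so the conjunction on the right does not hold.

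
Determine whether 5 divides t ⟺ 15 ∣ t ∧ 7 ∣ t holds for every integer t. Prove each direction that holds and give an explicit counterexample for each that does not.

(⟸) Suppose 15 ∣ t and 7 ∣ t. Any common multiple of 15 and 7 is a multiple of their lcm; here gcd(15, 7) = 1, so lcm(15, 7) = 15·7 = 105, so 105 ∣ t. Since 5 ∣ 105, it follows that 5 ∣ t.

(⟹) This fails: take t = 5. Certainly 5 ∣ 5, but 15 ∤ 5.

Only the reverse direction holds.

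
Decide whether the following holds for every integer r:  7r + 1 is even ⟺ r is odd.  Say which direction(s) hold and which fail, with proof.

The biconditional holds.

[⇒] Suppose 7r + 1 is even. Since 7 is odd, 7r and r have the same parity, so 7r + 1 ≡ r + 1 (mod 2). As 1 is odd, 7r + 1 is even exactly when r is odd. Thus r is odd.

[⇐] Conversely, suppose r is odd; write r = 2j + 1. Then 7r + 1 = 7·(2j + 1) + 1 = 2·7j + 8, which is even.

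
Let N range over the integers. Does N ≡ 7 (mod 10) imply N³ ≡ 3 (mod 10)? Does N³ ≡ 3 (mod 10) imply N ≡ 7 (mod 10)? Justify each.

Both directions hold; the statement is true.

Forward direction. Suppose N ≡ 7 (mod 10). Write N = 10j + 7. Then (10j + 7)³ = 1000j³ + 2100j² + 1470j + 343 = 10(100j³ + 210j² + 147j + 34) + 3, so N³ ≡ 3 (mod 10).

Converse. Suppose N³ ≡ 3 (mod 10). The only residue r in {0, …, 9} with r³ ≡ 3 (mod 10) is r = 7, so N ≡ 7 (mod 10).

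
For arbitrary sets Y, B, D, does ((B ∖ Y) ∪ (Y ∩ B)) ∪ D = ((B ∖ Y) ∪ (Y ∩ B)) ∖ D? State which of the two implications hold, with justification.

Forward inclusion. This inclusion fails. Take Y = ∅, B = ∅, D = {1}; then 1 ∈ ((B ∖ Y) ∪ (Y ∩ B)) ∪ D but 1 ∉ ((B ∖ Y) ∪ (Y ∩ B)) ∖ D.

Reverse inclusion. Let x ∈ ((B ∖ Y) ∪ (Y ∩ B)) ∖ D. Then either x ∈ B and x ∉ Y, D; or x ∈ Y ∩ B and x ∉ D. In each case x ∈ ((B ∖ Y) ∪ (Y ∩ B)) ∪ D, so ((B ∖ Y) ∪ (Y ∩ B)) ∖ D ⊆ ((B ∖ Y) ∪ (Y ∩ B)) ∪ D.

The sets are not equal: only the reverse inclusion holds.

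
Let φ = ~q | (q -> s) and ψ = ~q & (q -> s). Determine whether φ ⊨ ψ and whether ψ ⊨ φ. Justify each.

(→) This fails. Under q = T, s = T, the left side is true but the right side is false.

(←) Assume the antecedent. If q is true, the antecedent cannot hold. If q is false, ~q | (q -> s) reduces to true regardless of the other variables. Either way ~q | (q -> s) holds.

(⇒) fails; (⇐) holds.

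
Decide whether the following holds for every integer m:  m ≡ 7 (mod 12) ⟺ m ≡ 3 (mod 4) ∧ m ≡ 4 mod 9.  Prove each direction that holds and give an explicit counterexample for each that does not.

[⇒] This fails: m = 19 gives 19 ≡ 7 (mod 12) but 19 ≡ 1 (mod 9), so the conjunction on the right does not hold.

[⇐] Conversely, if m ≡ 3 (mod 4) and m ≡ 4 (mod 9), then by the Chinese remainder theorem m ≡ 31 (mod 36). Since 31 ≡ 7 (mod 12) and 12 ∣ 36, we get m ≡ 7 (mod 12).

Only the converse holds.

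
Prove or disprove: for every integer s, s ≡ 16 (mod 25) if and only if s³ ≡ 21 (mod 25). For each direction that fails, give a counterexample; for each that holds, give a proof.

[⇒] Suppose s ≡ 16 (mod 25). Write s = 25j + 16. Then (25j + 16)³ = 15625j³ + 30000j² + 19200j + 4096 = 25(625j³ + 1200j² + 768j + 163) + 21, so s³ ≡ 21 (mod 25).

[⇐] Conversely, suppose s³ ≡ 21 (mod 25). The only residue r in {0, …, 24} with r³ ≡ 21 (mod 25) is r = 16, so s ≡ 16 (mod 25).

Equivalent; both directions hold.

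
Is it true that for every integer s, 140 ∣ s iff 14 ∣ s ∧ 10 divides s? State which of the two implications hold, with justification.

Forward direction. If 140 ∣ s, write s = 140q. Since 140 = 10·14, s = 14·(10q), so 14 ∣ s; and since 140 = 14·10, s = 10·(14q), so 10 ∣ s.

Converse. This fails: take s = 70. Both 14 ∣ 70 and 10 ∣ 70, yet 70 is not a multiple of 140 (since 70 = 0·140 + 70), so 140 ∤ 70.

Not equivalent: only (⇒) holds.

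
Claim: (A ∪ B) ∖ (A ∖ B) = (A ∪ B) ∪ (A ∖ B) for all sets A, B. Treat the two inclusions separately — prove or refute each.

Forward inclusion. Let x ∈ (A ∪ B) ∖ (A ∖ B). Then either x ∈ B and x ∉ A; or x ∈ A ∩ B. In each case x ∈ (A ∪ B) ∪ (A ∖ B), so (A ∪ B) ∖ (A ∖ B) ⊆ (A ∪ B) ∪ (A ∖ B).

Reverse inclusion. This inclusion fails. Take A = {1}, B = ∅; then 1 ∈ (A ∪ B) ∪ (A ∖ B) but 1 ∉ (A ∪ B) ∖ (A ∖ B).

Only the forward inclusion holds.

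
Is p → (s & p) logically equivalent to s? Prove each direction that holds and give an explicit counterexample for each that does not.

Forward direction. This fails. Under p = F, s = F, the left side is true but the right side is false.

Converse. Assume the antecedent. If p is true, the antecedent forces (p = T, s = T), and p → (s & p) holds there. If p is false, p → (s & p) reduces to true regardless of the other variables. Either way p → (s & p) holds.

Only the converse holds.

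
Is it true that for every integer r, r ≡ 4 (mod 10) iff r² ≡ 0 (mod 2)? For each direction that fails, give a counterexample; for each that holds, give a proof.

(⇐) This fails: take r = 0. Then 0² = 0 ≡ 0 (mod 2), yet 0 ≡ 0 (mod 10), not 4.

(⇒) Suppose r ≡ 4 (mod 10). Then r² ≡ 4² = 16 (mod 10), and since 2 ∣ 10, also r² ≡ 0 (mod 2).

(⇒) holds; (⇐) fails.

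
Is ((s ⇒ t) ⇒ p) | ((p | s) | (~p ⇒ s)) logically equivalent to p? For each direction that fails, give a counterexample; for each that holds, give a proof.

(←) Assume the antecedent. If t is true, the antecedent forces (t = T, p = T, s = F) or (t = T, p = T, s = T), and the consequent holds there. If t is false, the antecedent forces (t = F, p = T, s = F) or (t = F, p = T, s = T), and the consequent holds there. Either way the consequent holds.

(→) This fails. Under t = F, p = F, s = T, the left side is true but the right side is false.

(⇒) fails; (⇐) holds.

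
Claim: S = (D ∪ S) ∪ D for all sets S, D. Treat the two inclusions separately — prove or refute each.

Only the forward inclusion holds.

(⟹) Let x ∈ S. Then either x ∈ S and x ∉ D; or x ∈ S ∩ D. In each case x ∈ (D ∪ S) ∪ D, so S ⊆ (D ∪ S) ∪ D.

(⟸) This inclusion fails. Take S = ∅, D = {1}; then 1 ∈ (D ∪ S) ∪ D but 1 ∉ S.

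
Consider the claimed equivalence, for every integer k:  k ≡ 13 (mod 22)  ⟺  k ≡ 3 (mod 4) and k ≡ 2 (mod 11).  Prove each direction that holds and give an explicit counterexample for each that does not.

(⟹) This fails: k = 13 gives 13 ≡ 13 (mod 22) but 13 ≡ 1 (mod 4), so the conjunction on the right does not hold.

(⟸) Conversely, if k ≡ 3 (mod 4) and k ≡ 2 (mod 11), then by the Chinese remainder theorem k ≡ 35 (mod 44). Since 35 ≡ 13 (mod 22) and 22 ∣ 44, we get k ≡ 13 (mod 22).

Not equivalent: only (⇐) holds.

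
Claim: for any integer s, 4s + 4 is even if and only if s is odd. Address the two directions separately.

The forward direction fails; the converse holds.

Forward direction. This fails: take s = 6. Then 4s + 4 = 28, which is even, yet s = 6 is even, not odd.

Converse. Suppose s is odd. Since 4 is even, 4s is even for every s, so 4s + 4 has the same parity as 4, which is even. Hence 4s + 4 is even.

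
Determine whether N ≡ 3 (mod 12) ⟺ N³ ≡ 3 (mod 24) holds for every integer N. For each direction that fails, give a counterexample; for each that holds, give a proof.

(⇒) fails; (⇐) holds.

(←) The residues r modulo 24 with r³ ≡ 3 (mod 24) are exactly {3}, and each is ≡ 3 (mod 12).

(→) This fails: take N = 15. Then 15 ≡ 3 (mod 12), but 15³ = 3375 ≡ 15 (mod 24), not 3.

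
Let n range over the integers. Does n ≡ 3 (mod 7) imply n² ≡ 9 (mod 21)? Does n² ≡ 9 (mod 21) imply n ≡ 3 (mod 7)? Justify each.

Neither direction holds.

(⟹) This fails: take n = 10. Then 10 ≡ 3 (mod 7), but 10² = 100 ≡ 16 (mod 21), not 9.

(⟸) This fails: take n = 18. Then 18² = 324 ≡ 9 (mod 21), yet 18 ≡ 4 (mod 7), not 3.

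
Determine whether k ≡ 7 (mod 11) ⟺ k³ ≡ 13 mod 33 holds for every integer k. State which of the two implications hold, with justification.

(⇒) fails; (⇐) holds.

(⇐) The residues r modulo 33 with r³ ≡ 13 (mod 33) are exactly {7}, and each is ≡ 7 (mod 11).

(⇒) This fails: take k = 18. Then 18 ≡ 7 (mod 11), but 18³ = 5832 ≡ 24 (mod 33), not 13.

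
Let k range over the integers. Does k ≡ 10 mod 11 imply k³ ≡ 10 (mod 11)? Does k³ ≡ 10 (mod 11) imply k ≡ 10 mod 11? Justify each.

(→) Suppose k ≡ 10 mod 11. Write k = 11j + 10. Then (11j + 10)³ = 1331j³ + 3630j² + 3300j + 1000 = 11(121j³ + 330j² + 300j + 90) + 10, so k³ ≡ 10 (mod 11).

(←) Conversely, suppose k³ ≡ 10 (mod 11). The only residue r in {0, …, 10} with r³ ≡ 10 (mod 11) is r = 10, so k ≡ 10 (mod 11).

The biconditional holds.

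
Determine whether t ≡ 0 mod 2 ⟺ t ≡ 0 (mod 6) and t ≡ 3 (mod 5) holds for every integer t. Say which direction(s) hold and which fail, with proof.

(⇐) If t ≡ 0 (mod 6) and t ≡ 3 (mod 5), then by the Chinese remainder theorem t ≡ 18 (mod 30). Since 18 ≡ 0 (mod 2) and 2 ∣ 30, we get t ≡ 0 (mod 2).

(⇒) This fails: t = 0 gives 0 ≡ 0 (mod 2) but 0 ≡ 0 (mod 5), so the conjunction on the right does not hold.

Only the reverse direction holds.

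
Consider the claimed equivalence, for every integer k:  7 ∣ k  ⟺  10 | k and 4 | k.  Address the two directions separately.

(⇒) fails and (⇐) fails.

(⇒) This fails: take k = 7. Certainly 7 ∣ 7, but 10 ∤ 7.

(⇐) This fails: take k = 20. Both 10 ∣ 20 and 4 ∣ 20, yet 20 is not a multiple of 7 (since 20 = 2·7 + 6), so 7 ∤ 20.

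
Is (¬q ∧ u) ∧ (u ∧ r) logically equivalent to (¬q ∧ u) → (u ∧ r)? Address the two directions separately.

Not equivalent: only (⇒) holds.

Forward direction. Assume the antecedent. If r is true, (¬q ∧ u) → (u ∧ r) reduces to true regardless of the other variables. If r is false, the antecedent cannot hold. Either way (¬q ∧ u) → (u ∧ r) holds.

Converse. This fails. Under r = F, q = F, u = F, the left side is false but the right side is true.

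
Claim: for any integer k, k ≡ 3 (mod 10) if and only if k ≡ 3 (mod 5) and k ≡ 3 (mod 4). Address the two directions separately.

(←) If k ≡ 3 (mod 5) and k ≡ 3 (mod 4), then by the Chinese remainder theorem k ≡ 3 (mod 20). Since 3 ≡ 3 (mod 10) and 10 ∣ 20, we get k ≡ 3 (mod 10).

(→) This fails: k = 13 gives 13 ≡ 3 (mod 10) but 13 ≡ 1 (mod 4), so the conjunction on the right does not hold.

Only the converse holds.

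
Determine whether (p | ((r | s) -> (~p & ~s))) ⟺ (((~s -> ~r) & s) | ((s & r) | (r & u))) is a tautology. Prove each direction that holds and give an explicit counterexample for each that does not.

Both directions fail.

(⟹) This fails. Under p = F, u = F, s = F, r = F, the left side is true but the right side is false.

(⟸) This fails. Under p = F, u = F, s = T, r = F, the left side is false but the right side is true.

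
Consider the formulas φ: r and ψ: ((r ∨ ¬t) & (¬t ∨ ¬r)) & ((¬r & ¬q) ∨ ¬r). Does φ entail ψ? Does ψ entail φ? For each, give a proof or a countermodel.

Neither implication holds.

(⟹) This fails. Under t = F, r = T, q = F, the left side is true but the right side is false.

(⟸) This fails. Under t = F, r = F, q = F, the left side is false but the right side is true.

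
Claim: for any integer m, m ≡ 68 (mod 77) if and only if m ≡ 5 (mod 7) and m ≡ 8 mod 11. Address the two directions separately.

[⇒] This fails: m = 68 gives 68 ≡ 68 (mod 77) but 68 ≡ 2 (mod 11), so the conjunction on the right does not hold.

[⇐] This fails: m = 19 satisfies both congruences on the right (19 ≡ 5 mod 7 and 19 ≡ 8 mod 11) yet 19 ≡ 19 (mod 77), not 68.

(⇒) fails and (⇐) fails.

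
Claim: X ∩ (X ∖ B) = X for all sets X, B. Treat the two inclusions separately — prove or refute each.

(⊇) This inclusion fails. Take X = {1}, B = {1}; then 1 ∈ X but 1 ∉ X ∩ (X ∖ B).

(⊆) Let x ∈ X ∩ (X ∖ B). Then x ∈ X and x ∉ B, from which x ∈ X.

The sets are not equal: only the forward inclusion holds.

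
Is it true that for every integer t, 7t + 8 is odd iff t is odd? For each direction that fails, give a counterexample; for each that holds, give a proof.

Both implications hold.

[⇐] Suppose t is odd; write t = 2j + 1. Then 7t + 8 = 7·(2j + 1) + 8 = 2·7j + 15, which is odd.

[⇒] Suppose 7t + 8 is odd. Since 7 is odd, 7t and t have the same parity, so 7t + 8 ≡ t + 8 (mod 2). As 8 is even, 7t + 8 is odd exactly when t is odd. Thus t is odd.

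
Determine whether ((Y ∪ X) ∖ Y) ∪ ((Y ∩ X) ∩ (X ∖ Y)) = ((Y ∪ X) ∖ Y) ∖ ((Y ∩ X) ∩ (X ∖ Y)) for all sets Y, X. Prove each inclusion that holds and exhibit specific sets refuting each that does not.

(⊆) Let x ∈ ((Y ∪ X) ∖ Y) ∪ ((Y ∩ X) ∩ (X ∖ Y)). Then x ∈ X and x ∉ Y, from which x ∈ ((Y ∪ X) ∖ Y) ∖ ((Y ∩ X) ∩ (X ∖ Y)).

(⊇) Let x ∈ ((Y ∪ X) ∖ Y) ∖ ((Y ∩ X) ∩ (X ∖ Y)). Then x ∈ X and x ∉ Y, from which x ∈ ((Y ∪ X) ∖ Y) ∪ ((Y ∩ X) ∩ (X ∖ Y)).

Both inclusions hold.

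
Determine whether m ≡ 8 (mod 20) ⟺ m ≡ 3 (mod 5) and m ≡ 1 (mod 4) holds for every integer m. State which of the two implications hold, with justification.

(⇒) This fails: m = 8 gives 8 ≡ 8 (mod 20) but 8 ≡ 0 (mod 4), so the conjunction on the right does not hold.

(⇐) This fails: m = 13 satisfies both congruences on the right (13 ≡ 3 mod 5 and 13 ≡ 1 mod 4) yet 13 ≡ 13 (mod 20), not 8.

(⇒) fails and (⇐) fails.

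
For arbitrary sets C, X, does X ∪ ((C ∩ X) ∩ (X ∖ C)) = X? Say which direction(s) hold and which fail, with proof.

(⊆) Let x ∈ X ∪ ((C ∩ X) ∩ (X ∖ C)). Then either x ∈ X and x ∉ C; or x ∈ C ∩ X. In each case x ∈ X, so X ∪ ((C ∩ X) ∩ (X ∖ C)) ⊆ X.

(⊇) Let x ∈ X. Then either x ∈ X and x ∉ C; or x ∈ C ∩ X. In each case x ∈ X ∪ ((C ∩ X) ∩ (X ∖ C)), so X ⊆ X ∪ ((C ∩ X) ∩ (X ∖ C)).

Both inclusions hold.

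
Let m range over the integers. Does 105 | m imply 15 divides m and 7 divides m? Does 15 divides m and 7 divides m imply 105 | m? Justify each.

The biconditional holds.

[⇒] If 105 ∣ m, write m = 105q. Since 105 = 7·15, m = 15·(7q), so 15 ∣ m; and since 105 = 15·7, m = 7·(15q), so 7 ∣ m.

[⇐] Suppose 15 ∣ m and 7 ∣ m. Any common multiple of 15 and 7 is a multiple of their lcm; here gcd(15, 7) = 1, so lcm(15, 7) = 15·7 = 105, so 105 ∣ m.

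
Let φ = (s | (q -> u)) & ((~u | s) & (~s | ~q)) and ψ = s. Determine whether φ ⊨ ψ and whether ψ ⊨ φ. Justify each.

[⇒] This fails. Under q = F, s = F, u = F, the left side is true but the right side is false.

[⇐] This fails. Under q = T, s = T, u = F, the left side is false but the right side is true.

Both directions fail.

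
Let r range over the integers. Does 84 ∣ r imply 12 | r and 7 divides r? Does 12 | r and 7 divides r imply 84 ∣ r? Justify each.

Forward direction. If 84 ∣ r, write r = 84q. Since 84 = 7·12, r = 12·(7q), so 12 ∣ r; and since 84 = 12·7, r = 7·(12q), so 7 ∣ r.

Converse. Suppose 12 ∣ r and 7 ∣ r. Any common multiple of 12 and 7 is a multiple of their lcm; here gcd(12, 7) = 1, so lcm(12, 7) = 12·7 = 84, so 84 ∣ r.

Equivalent; both directions hold.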